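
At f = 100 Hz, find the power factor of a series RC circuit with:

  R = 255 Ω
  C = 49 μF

Step 1 — Angular frequency: ω = 2π·f = 2π·100 = 628.3 rad/s.
Step 2 — Component impedances:
  R: Z = R = 255 Ω
  C: Z = 1/(jωC) = -j/(ω·C) = 0 - j32.48 Ω
Step 3 — Series combination: Z_total = R + C = 255 - j32.48 Ω = 257.1∠-7.3° Ω.
Step 4 — Power factor: PF = cos(φ) = Re(Z)/|Z| = 255/257.06 = 0.992.
Step 5 — Type: Im(Z) = -32.48 ⇒ leading (phase φ = -7.3°).

PF = 0.992 (leading, φ = -7.3°)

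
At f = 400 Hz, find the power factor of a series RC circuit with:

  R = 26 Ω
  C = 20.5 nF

Step 1 — Angular frequency: ω = 2π·f = 2π·400 = 2513 rad/s.
Step 2 — Component impedances:
  R: Z = R = 26 Ω
  C: Z = 1/(jωC) = -j/(ω·C) = 0 - j1.941e+04 Ω
Step 3 — Series combination: Z_total = R + C = 26 - j1.941e+04 Ω = 1.941e+04∠-89.9° Ω.
Step 4 — Power factor: PF = cos(φ) = Re(Z)/|Z| = 26/1.941e+04 = 0.00134.
Step 5 — Type: Im(Z) = -1.941e+04 ⇒ leading (phase φ = -89.9°).

PF = 0.00134 (leading, φ = -89.9°)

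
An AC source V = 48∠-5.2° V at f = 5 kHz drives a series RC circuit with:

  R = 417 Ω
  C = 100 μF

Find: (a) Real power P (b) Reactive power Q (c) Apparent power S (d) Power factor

Step 1 — Angular frequency: ω = 2π·f = 2π·5000 = 3.142e+04 rad/s.
Step 2 — Component impedances:
  R: Z = R = 417 Ω
  C: Z = 1/(jωC) = -j/(ω·C) = 0 - j0.3183 Ω
Step 3 — Series combination: Z_total = R + C = 417 - j0.3183 Ω = 417∠-0.0° Ω.
Step 4 — Source phasor: V = 48∠-5.2° V = 47.8 - j4.35 V.
Step 5 — Current: I = V / Z = 0.1146 - j0.01035 A = 0.1151∠-5.2° A.
Step 6 — Complex power: S = V·I* = 5.525 - j0.004218 VA.
Step 7 — Real power: P = Re(S) = 5.525 W.
Step 8 — Reactive power: Q = Im(S) = -0.004218 VAR.
Step 9 — Apparent power: |S| = 5.525 VA.
Step 10 — Power factor: PF = P/|S| = 1 (leading).

(a) P = 5.525 W  (b) Q = -0.004218 VAR  (c) S = 5.525 VA  (d) PF = 1 (leading)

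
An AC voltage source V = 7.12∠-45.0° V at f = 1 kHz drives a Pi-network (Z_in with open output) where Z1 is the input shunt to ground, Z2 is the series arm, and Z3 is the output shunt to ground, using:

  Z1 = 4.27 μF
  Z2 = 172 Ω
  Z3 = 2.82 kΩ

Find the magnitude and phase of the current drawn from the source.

Step 1 — Angular frequency: ω = 2π·f = 2π·1000 = 6283 rad/s.
Step 2 — Component impedances:
  Z1: Z = 1/(jωC) = -j/(ω·C) = 0 - j37.27 Ω
  Z2: Z = R = 172 Ω
  Z3: Z = R = 2820 Ω
Step 3 — With open output, the series arm Z2 and the output shunt Z3 appear in series to ground: Z2 + Z3 = 2992 Ω.
Step 4 — Parallel with input shunt Z1: Z_in = Z1 || (Z2 + Z3) = 0.4643 - j37.27 Ω = 37.27∠-89.3° Ω.
Step 5 — Source phasor: V = 7.12∠-45.0° V = 5.035 - j5.035 V.
Step 6 — Ohm's law: I = V / Z_total = (5.035 - j5.035) / (0.4643 - j37.27) = 0.1368 + j0.1334 A.
Step 7 — Convert to polar: |I| = 0.191 A, ∠I = 44.3°.

I = 0.191∠44.3° A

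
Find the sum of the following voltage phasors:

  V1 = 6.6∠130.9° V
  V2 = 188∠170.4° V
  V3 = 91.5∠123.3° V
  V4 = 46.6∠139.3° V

Step 1 — Convert each phasor to rectangular form:
  V1 = 6.6·(cos(130.9°) + j·sin(130.9°)) = -4.321 + j4.989 V
  V2 = 188·(cos(170.4°) + j·sin(170.4°)) = -185.4 + j31.35 V
  V3 = 91.5·(cos(123.3°) + j·sin(123.3°)) = -50.24 + j76.48 V
  V4 = 46.6·(cos(139.3°) + j·sin(139.3°)) = -35.33 + j30.39 V
Step 2 — Sum components: V_total = -275.3 + j143.2 V.
Step 3 — Convert to polar: |V_total| = 310.3 V, ∠V_total = 152.5°.

V_total = 310.3∠152.5° V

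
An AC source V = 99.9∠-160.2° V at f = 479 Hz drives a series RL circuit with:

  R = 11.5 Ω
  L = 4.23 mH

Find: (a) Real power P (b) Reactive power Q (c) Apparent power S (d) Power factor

Step 1 — Angular frequency: ω = 2π·f = 2π·479 = 3010 rad/s.
Step 2 — Component impedances:
  R: Z = R = 11.5 Ω
  L: Z = jωL = j·3010·0.00423 = 0 + j12.73 Ω
Step 3 — Series combination: Z_total = R + L = 11.5 + j12.73 Ω = 17.16∠47.9° Ω.
Step 4 — Source phasor: V = 99.9∠-160.2° V = -93.99 - j33.84 V.
Step 5 — Current: I = V / Z = -5.136 + j2.743 A = 5.823∠151.9° A.
Step 6 — Complex power: S = V·I* = 389.9 + j431.7 VA.
Step 7 — Real power: P = Re(S) = 389.9 W.
Step 8 — Reactive power: Q = Im(S) = 431.7 VAR.
Step 9 — Apparent power: |S| = 581.7 VA.
Step 10 — Power factor: PF = P/|S| = 0.6703 (lagging).

(a) P = 389.9 W  (b) Q = 431.7 VAR  (c) S = 581.7 VA  (d) PF = 0.6703 (lagging)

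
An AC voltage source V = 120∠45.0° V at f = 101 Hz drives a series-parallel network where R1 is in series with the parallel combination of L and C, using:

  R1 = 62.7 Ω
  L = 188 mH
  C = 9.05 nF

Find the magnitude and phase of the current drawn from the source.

Step 1 — Angular frequency: ω = 2π·f = 2π·101 = 634.6 rad/s.
Step 2 — Component impedances:
  R1: Z = R = 62.7 Ω
  L: Z = jωL = j·634.6·0.188 = 0 + j119.3 Ω
  C: Z = 1/(jωC) = -j/(ω·C) = 0 - j1.741e+05 Ω
Step 3 — Parallel branch: L || C = 1/(1/L + 1/C) = 0 + j119.4 Ω.
Step 4 — Series with R1: Z_total = R1 + (L || C) = 62.7 + j119.4 Ω = 134.9∠62.3° Ω.
Step 5 — Source phasor: V = 120∠45.0° V = 84.85 + j84.85 V.
Step 6 — Ohm's law: I = V / Z_total = (84.85 + j84.85) / (62.7 + j119.4) = 0.8497 - j0.2645 A.
Step 7 — Convert to polar: |I| = 0.8899 A, ∠I = -17.3°.

I = 0.8899∠-17.3° A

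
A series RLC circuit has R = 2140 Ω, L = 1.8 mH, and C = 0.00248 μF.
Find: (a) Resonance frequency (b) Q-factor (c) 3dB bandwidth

Step 1 — Resonance condition Im(Z)=0 gives ω₀ = 1/√(LC).
Step 2 — ω₀ = 1/√(0.0018·2.48e-09) = 4.733e+05 rad/s.
Step 3 — f₀ = ω₀/(2π) = 7.533e+04 Hz.
Step 4 — Series Q: Q = ω₀L/R = 4.733e+05·0.0018/2140 = 0.3981.
Step 5 — 3dB bandwidth: Δω = ω₀/Q = 1.189e+06 rad/s; BW = Δω/(2π) = 1.892e+05 Hz.

(a) f₀ = 7.533e+04 Hz  (b) Q = 0.3981  (c) BW = 1.892e+05 Hz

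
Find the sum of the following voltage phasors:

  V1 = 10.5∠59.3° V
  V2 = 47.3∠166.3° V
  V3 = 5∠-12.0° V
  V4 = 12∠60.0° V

Step 1 — Convert each phasor to rectangular form:
  V1 = 10.5·(cos(59.3°) + j·sin(59.3°)) = 5.361 + j9.028 V
  V2 = 47.3·(cos(166.3°) + j·sin(166.3°)) = -45.95 + j11.2 V
  V3 = 5·(cos(-12.0°) + j·sin(-12.0°)) = 4.891 - j1.04 V
  V4 = 12·(cos(60.0°) + j·sin(60.0°)) = 6 + j10.39 V
Step 2 — Sum components: V_total = -29.7 + j29.58 V.
Step 3 — Convert to polar: |V_total| = 41.92 V, ∠V_total = 135.1°.

V_total = 41.92∠135.1° V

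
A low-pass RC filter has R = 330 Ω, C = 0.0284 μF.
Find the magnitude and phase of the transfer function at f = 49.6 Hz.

Step 1 — Angular frequency: ω = 2π·49.6 = 311.6 rad/s.
Step 2 — Transfer function: H(jω) = 1/(1 + jωRC).
Step 3 — Denominator: 1 + jωRC = 1 + j·311.6·330·2.84e-08 = 1 + j0.002921.
Step 4 — H = 1 - j0.002921.
Step 5 — Magnitude: |H| = 1 (-0.0 dB); phase: φ = -0.2°.

|H| = 1 (-0.0 dB), φ = -0.2°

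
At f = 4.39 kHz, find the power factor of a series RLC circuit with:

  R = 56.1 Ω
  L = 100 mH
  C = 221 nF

Step 1 — Angular frequency: ω = 2π·f = 2π·4390 = 2.758e+04 rad/s.
Step 2 — Component impedances:
  R: Z = R = 56.1 Ω
  L: Z = jωL = j·2.758e+04·0.1 = 0 + j2758 Ω
  C: Z = 1/(jωC) = -j/(ω·C) = 0 - j164 Ω
Step 3 — Series combination: Z_total = R + L + C = 56.1 + j2594 Ω = 2595∠88.8° Ω.
Step 4 — Power factor: PF = cos(φ) = Re(Z)/|Z| = 56.1/2595 = 0.02162.
Step 5 — Type: Im(Z) = 2594 ⇒ lagging (phase φ = 88.8°).

PF = 0.02162 (lagging, φ = 88.8°)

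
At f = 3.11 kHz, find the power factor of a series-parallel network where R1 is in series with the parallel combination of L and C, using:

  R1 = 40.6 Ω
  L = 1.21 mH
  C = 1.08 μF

Step 1 — Angular frequency: ω = 2π·f = 2π·3110 = 1.954e+04 rad/s.
Step 2 — Component impedances:
  R1: Z = R = 40.6 Ω
  L: Z = jωL = j·1.954e+04·0.00121 = 0 + j23.64 Ω
  C: Z = 1/(jωC) = -j/(ω·C) = 0 - j47.38 Ω
Step 3 — Parallel branch: L || C = 1/(1/L + 1/C) = 0 + j47.19 Ω.
Step 4 — Series with R1: Z_total = R1 + (L || C) = 40.6 + j47.19 Ω = 62.25∠49.3° Ω.
Step 5 — Power factor: PF = cos(φ) = Re(Z)/|Z| = 40.6/62.25 = 0.6522.
Step 6 — Type: Im(Z) = 47.19 ⇒ lagging (phase φ = 49.3°).

PF = 0.6522 (lagging, φ = 49.3°)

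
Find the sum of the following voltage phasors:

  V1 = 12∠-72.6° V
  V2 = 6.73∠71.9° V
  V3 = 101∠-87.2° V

Step 1 — Convert each phasor to rectangular form:
  V1 = 12·(cos(-72.6°) + j·sin(-72.6°)) = 3.588 - j11.45 V
  V2 = 6.73·(cos(71.9°) + j·sin(71.9°)) = 2.091 + j6.397 V
  V3 = 101·(cos(-87.2°) + j·sin(-87.2°)) = 4.934 - j100.9 V
Step 2 — Sum components: V_total = 10.61 - j105.9 V.
Step 3 — Convert to polar: |V_total| = 106.5 V, ∠V_total = -84.3°.

V_total = 106.5∠-84.3° V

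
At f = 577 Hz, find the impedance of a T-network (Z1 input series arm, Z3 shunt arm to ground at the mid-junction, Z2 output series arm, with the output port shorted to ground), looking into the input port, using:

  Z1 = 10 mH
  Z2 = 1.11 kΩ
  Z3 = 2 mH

Step 1 — Angular frequency: ω = 2π·f = 2π·577 = 3625 rad/s.
Step 2 — Component impedances:
  Z1: Z = jωL = j·3625·0.01 = 0 + j36.25 Ω
  Z2: Z = R = 1110 Ω
  Z3: Z = jωL = j·3625·0.002 = 0 + j7.251 Ω
Step 3 — With the output port shorted to ground, the output series arm Z2 runs from the junction to ground; the shunt arm Z3 also runs from the junction to ground. They appear in parallel: Z3 || Z2 = 0.04736 + j7.25 Ω.
Step 4 — Series with input arm Z1: Z_in = Z1 + (Z3 || Z2) = 0.04736 + j43.5 Ω = 43.5∠89.9° Ω.

Z = 0.04736 + j43.5 Ω = 43.5∠89.9° Ω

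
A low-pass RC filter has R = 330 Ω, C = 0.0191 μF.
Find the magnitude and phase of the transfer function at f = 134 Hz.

Step 1 — Angular frequency: ω = 2π·134 = 841.9 rad/s.
Step 2 — Transfer function: H(jω) = 1/(1 + jωRC).
Step 3 — Denominator: 1 + jωRC = 1 + j·841.9·330·1.91e-08 = 1 + j0.005307.
Step 4 — H = 1 - j0.005307.
Step 5 — Magnitude: |H| = 1 (-0.0 dB); phase: φ = -0.3°.

|H| = 1 (-0.0 dB), φ = -0.3°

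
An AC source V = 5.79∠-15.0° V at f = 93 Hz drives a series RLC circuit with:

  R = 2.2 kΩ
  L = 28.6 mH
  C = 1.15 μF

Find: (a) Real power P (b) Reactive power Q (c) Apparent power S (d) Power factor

Step 1 — Angular frequency: ω = 2π·f = 2π·93 = 584.3 rad/s.
Step 2 — Component impedances:
  R: Z = R = 2200 Ω
  L: Z = jωL = j·584.3·0.0286 = 0 + j16.71 Ω
  C: Z = 1/(jωC) = -j/(ω·C) = 0 - j1488 Ω
Step 3 — Series combination: Z_total = R + L + C = 2200 - j1471 Ω = 2647∠-33.8° Ω.
Step 4 — Source phasor: V = 5.79∠-15.0° V = 5.593 - j1.499 V.
Step 5 — Current: I = V / Z = 0.002071 + j0.0007041 A = 0.002188∠18.8° A.
Step 6 — Complex power: S = V·I* = 0.01053 - j0.007042 VA.
Step 7 — Real power: P = Re(S) = 0.01053 W.
Step 8 — Reactive power: Q = Im(S) = -0.007042 VAR.
Step 9 — Apparent power: |S| = 0.01267 VA.
Step 10 — Power factor: PF = P/|S| = 0.8312 (leading).

(a) P = 0.01053 W  (b) Q = -0.007042 VAR  (c) S = 0.01267 VA  (d) PF = 0.8312 (leading)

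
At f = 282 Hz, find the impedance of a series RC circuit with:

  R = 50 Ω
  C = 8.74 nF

Step 1 — Angular frequency: ω = 2π·f = 2π·282 = 1772 rad/s.
Step 2 — Component impedances:
  R: Z = R = 50 Ω
  C: Z = 1/(jωC) = -j/(ω·C) = 0 - j6.457e+04 Ω
Step 3 — Series combination: Z_total = R + C = 50 - j6.457e+04 Ω = 6.457e+04∠-90.0° Ω.

Z = 50 - j6.457e+04 Ω = 6.457e+04∠-90.0° Ω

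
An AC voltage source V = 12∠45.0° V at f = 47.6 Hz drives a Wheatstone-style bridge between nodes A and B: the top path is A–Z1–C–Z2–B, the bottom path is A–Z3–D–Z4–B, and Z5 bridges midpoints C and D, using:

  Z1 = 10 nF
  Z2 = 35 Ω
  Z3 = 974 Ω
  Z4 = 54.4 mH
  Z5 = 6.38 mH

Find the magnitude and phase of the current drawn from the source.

Step 1 — Angular frequency: ω = 2π·f = 2π·47.6 = 299.1 rad/s.
Step 2 — Component impedances:
  Z1: Z = 1/(jωC) = -j/(ω·C) = 0 - j3.344e+05 Ω
  Z2: Z = R = 35 Ω
  Z3: Z = R = 974 Ω
  Z4: Z = jωL = j·299.1·0.0544 = 0 + j16.27 Ω
  Z5: Z = jωL = j·299.1·0.00638 = 0 + j1.908 Ω
Step 3 — Bridge requires nodal analysis (the Z5 bridge couples midpoints C and D, so the two paths cannot be reduced to a simple series/parallel combination). Setting node B to ground and injecting 1 A at node A, the 3-node admittance system at A, C, D solves to V_A = Z_AB = 980 + j10.34 Ω = 980∠0.6° Ω.
Step 4 — Source phasor: V = 12∠45.0° V = 8.485 + j8.485 V.
Step 5 — Ohm's law: I = V / Z_total = (8.485 + j8.485) / (980 + j10.34) = 0.008749 + j0.008567 A.
Step 6 — Convert to polar: |I| = 0.01224 A, ∠I = 44.4°.

I = 0.01224∠44.4° A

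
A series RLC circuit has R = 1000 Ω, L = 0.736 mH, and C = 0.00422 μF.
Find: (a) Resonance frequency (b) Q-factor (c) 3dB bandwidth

Step 1 — Resonance: ω₀ = 1/√(LC) = 1/√(0.000736·4.22e-09) = 5.674e+05 rad/s.
Step 2 — f₀ = ω₀/(2π) = 9.031e+04 Hz.
Step 3 — Series Q: Q = ω₀L/R = 5.674e+05·0.000736/1000 = 0.4176.
Step 4 — Bandwidth: Δω = ω₀/Q = 1.359e+06 rad/s; BW = Δω/(2π) = 2.162e+05 Hz.

(a) f₀ = 9.031e+04 Hz  (b) Q = 0.4176  (c) BW = 2.162e+05 Hz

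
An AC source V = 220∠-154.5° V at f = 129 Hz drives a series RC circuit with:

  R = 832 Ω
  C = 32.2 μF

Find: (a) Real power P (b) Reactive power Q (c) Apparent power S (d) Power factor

Step 1 — Angular frequency: ω = 2π·f = 2π·129 = 810.5 rad/s.
Step 2 — Component impedances:
  R: Z = R = 832 Ω
  C: Z = 1/(jωC) = -j/(ω·C) = 0 - j38.32 Ω
Step 3 — Series combination: Z_total = R + C = 832 - j38.32 Ω = 832.9∠-2.6° Ω.
Step 4 — Source phasor: V = 220∠-154.5° V = -198.6 - j94.71 V.
Step 5 — Current: I = V / Z = -0.2329 - j0.1246 A = 0.2641∠-151.9° A.
Step 6 — Complex power: S = V·I* = 58.05 - j2.673 VA.
Step 7 — Real power: P = Re(S) = 58.05 W.
Step 8 — Reactive power: Q = Im(S) = -2.673 VAR.
Step 9 — Apparent power: |S| = 58.11 VA.
Step 10 — Power factor: PF = P/|S| = 0.9989 (leading).

(a) P = 58.05 W  (b) Q = -2.673 VAR  (c) S = 58.11 VA  (d) PF = 0.9989 (leading)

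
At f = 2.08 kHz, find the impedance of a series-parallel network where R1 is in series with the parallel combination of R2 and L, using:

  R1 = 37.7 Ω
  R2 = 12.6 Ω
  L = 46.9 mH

Step 1 — Angular frequency: ω = 2π·f = 2π·2080 = 1.307e+04 rad/s.
Step 2 — Component impedances:
  R1: Z = R = 37.7 Ω
  R2: Z = R = 12.6 Ω
  L: Z = jωL = j·1.307e+04·0.0469 = 0 + j612.9 Ω
Step 3 — Parallel branch: R2 || L = 1/(1/R2 + 1/L) = 12.59 + j0.2589 Ω.
Step 4 — Series with R1: Z_total = R1 + (R2 || L) = 50.29 + j0.2589 Ω = 50.3∠0.3° Ω.

Z = 50.29 + j0.2589 Ω = 50.3∠0.3° Ω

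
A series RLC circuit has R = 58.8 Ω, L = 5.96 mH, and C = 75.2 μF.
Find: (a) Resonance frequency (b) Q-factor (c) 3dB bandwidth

Step 1 — Resonance: ω₀ = 1/√(LC) = 1/√(0.00596·7.52e-05) = 1494 rad/s.
Step 2 — f₀ = ω₀/(2π) = 237.7 Hz.
Step 3 — Series Q: Q = ω₀L/R = 1494·0.00596/58.8 = 0.1514.
Step 4 — Bandwidth: Δω = ω₀/Q = 9866 rad/s; BW = Δω/(2π) = 1570 Hz.

(a) f₀ = 237.7 Hz  (b) Q = 0.1514  (c) BW = 1570 Hz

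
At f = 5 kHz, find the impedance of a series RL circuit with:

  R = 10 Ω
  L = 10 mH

Step 1 — Angular frequency: ω = 2π·f = 2π·5000 = 3.142e+04 rad/s.
Step 2 — Component impedances:
  R: Z = R = 10 Ω
  L: Z = jωL = j·3.142e+04·0.01 = 0 + j314.2 Ω
Step 3 — Series combination: Z_total = R + L = 10 + j314.2 Ω = 314.3∠88.2° Ω.

Z = 10 + j314.2 Ω = 314.3∠88.2° Ω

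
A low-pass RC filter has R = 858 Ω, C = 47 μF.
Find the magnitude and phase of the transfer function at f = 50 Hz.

Step 1 — Angular frequency: ω = 2π·50 = 314.2 rad/s.
Step 2 — Transfer function: H(jω) = 1/(1 + jωRC).
Step 3 — Denominator: 1 + jωRC = 1 + j·314.2·858·4.7e-05 = 1 + j12.67.
Step 4 — H = 0.006192 - j0.07845.
Step 5 — Magnitude: |H| = 0.07869 (-22.1 dB); phase: φ = -85.5°.

|H| = 0.07869 (-22.1 dB), φ = -85.5°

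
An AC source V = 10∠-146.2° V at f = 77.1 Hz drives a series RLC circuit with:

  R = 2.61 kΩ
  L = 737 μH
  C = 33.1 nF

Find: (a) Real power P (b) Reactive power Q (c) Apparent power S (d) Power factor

Step 1 — Angular frequency: ω = 2π·f = 2π·77.1 = 484.4 rad/s.
Step 2 — Component impedances:
  R: Z = R = 2610 Ω
  L: Z = jωL = j·484.4·0.000737 = 0 + j0.357 Ω
  C: Z = 1/(jωC) = -j/(ω·C) = 0 - j6.236e+04 Ω
Step 3 — Series combination: Z_total = R + L + C = 2610 - j6.236e+04 Ω = 6.242e+04∠-87.6° Ω.
Step 4 — Source phasor: V = 10∠-146.2° V = -8.31 - j5.563 V.
Step 5 — Current: I = V / Z = 8.348e-05 - j0.0001367 A = 0.0001602∠-58.6° A.
Step 6 — Complex power: S = V·I* = 6.699e-05 - j0.001601 VA.
Step 7 — Real power: P = Re(S) = 6.699e-05 W.
Step 8 — Reactive power: Q = Im(S) = -0.001601 VAR.
Step 9 — Apparent power: |S| = 0.001602 VA.
Step 10 — Power factor: PF = P/|S| = 0.04181 (leading).

(a) P = 6.699e-05 W  (b) Q = -0.001601 VAR  (c) S = 0.001602 VA  (d) PF = 0.04181 (leading)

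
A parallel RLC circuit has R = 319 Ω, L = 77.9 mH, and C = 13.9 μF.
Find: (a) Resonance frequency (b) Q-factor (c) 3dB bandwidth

Step 1 — Resonance: ω₀ = 1/√(LC) = 1/√(0.0779·1.39e-05) = 961 rad/s.
Step 2 — f₀ = ω₀/(2π) = 152.9 Hz.
Step 3 — Parallel Q: Q = R/(ω₀L) = 319/(961·0.0779) = 4.261.
Step 4 — Bandwidth: Δω = ω₀/Q = 225.5 rad/s; BW = Δω/(2π) = 35.89 Hz.

(a) f₀ = 152.9 Hz  (b) Q = 4.261  (c) BW = 35.89 Hz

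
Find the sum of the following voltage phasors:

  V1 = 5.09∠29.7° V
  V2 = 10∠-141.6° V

Step 1 — Convert each phasor to rectangular form:
  V1 = 5.09·(cos(29.7°) + j·sin(29.7°)) = 4.421 + j2.522 V
  V2 = 10·(cos(-141.6°) + j·sin(-141.6°)) = -7.837 - j6.211 V
Step 2 — Sum components: V_total = -3.416 - j3.69 V.
Step 3 — Convert to polar: |V_total| = 5.028 V, ∠V_total = -132.8°.

V_total = 5.028∠-132.8° V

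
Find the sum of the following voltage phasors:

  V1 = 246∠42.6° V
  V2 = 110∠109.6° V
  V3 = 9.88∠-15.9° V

Step 1 — Convert each phasor to rectangular form:
  V1 = 246·(cos(42.6°) + j·sin(42.6°)) = 181.1 + j166.5 V
  V2 = 110·(cos(109.6°) + j·sin(109.6°)) = -36.9 + j103.6 V
  V3 = 9.88·(cos(-15.9°) + j·sin(-15.9°)) = 9.502 - j2.707 V
Step 2 — Sum components: V_total = 153.7 + j267.4 V.
Step 3 — Convert to polar: |V_total| = 308.4 V, ∠V_total = 60.1°.

V_total = 308.4∠60.1° V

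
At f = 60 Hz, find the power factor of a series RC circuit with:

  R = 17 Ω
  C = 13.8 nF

Step 1 — Angular frequency: ω = 2π·f = 2π·60 = 377 rad/s.
Step 2 — Component impedances:
  R: Z = R = 17 Ω
  C: Z = 1/(jωC) = -j/(ω·C) = 0 - j1.922e+05 Ω
Step 3 — Series combination: Z_total = R + C = 17 - j1.922e+05 Ω = 1.922e+05∠-90.0° Ω.
Step 4 — Power factor: PF = cos(φ) = Re(Z)/|Z| = 17/1.9222e+05 = 8.844e-05.
Step 5 — Type: Im(Z) = -1.922e+05 ⇒ leading (phase φ = -90.0°).

PF = 8.844e-05 (leading, φ = -90.0°)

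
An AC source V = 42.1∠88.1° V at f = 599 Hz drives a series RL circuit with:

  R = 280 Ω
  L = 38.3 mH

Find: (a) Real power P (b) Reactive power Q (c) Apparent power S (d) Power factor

Step 1 — Angular frequency: ω = 2π·f = 2π·599 = 3764 rad/s.
Step 2 — Component impedances:
  R: Z = R = 280 Ω
  L: Z = jωL = j·3764·0.0383 = 0 + j144.1 Ω
Step 3 — Series combination: Z_total = R + L = 280 + j144.1 Ω = 314.9∠27.2° Ω.
Step 4 — Source phasor: V = 42.1∠88.1° V = 1.396 + j42.08 V.
Step 5 — Current: I = V / Z = 0.0651 + j0.1168 A = 0.1337∠60.9° A.
Step 6 — Complex power: S = V·I* = 5.004 + j2.576 VA.
Step 7 — Real power: P = Re(S) = 5.004 W.
Step 8 — Reactive power: Q = Im(S) = 2.576 VAR.
Step 9 — Apparent power: |S| = 5.628 VA.
Step 10 — Power factor: PF = P/|S| = 0.8891 (lagging).

(a) P = 5.004 W  (b) Q = 2.576 VAR  (c) S = 5.628 VA  (d) PF = 0.8891 (lagging)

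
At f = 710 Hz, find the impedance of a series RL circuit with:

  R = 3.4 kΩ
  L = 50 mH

Step 1 — Angular frequency: ω = 2π·f = 2π·710 = 4461 rad/s.
Step 2 — Component impedances:
  R: Z = R = 3400 Ω
  L: Z = jωL = j·4461·0.05 = 0 + j223.1 Ω
Step 3 — Series combination: Z_total = R + L = 3400 + j223.1 Ω = 3407∠3.8° Ω.

Z = 3400 + j223.1 Ω = 3407∠3.8° Ω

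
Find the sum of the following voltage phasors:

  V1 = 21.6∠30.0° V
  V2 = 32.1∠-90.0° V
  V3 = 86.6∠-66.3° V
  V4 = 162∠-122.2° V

Step 1 — Convert each phasor to rectangular form:
  V1 = 21.6·(cos(30.0°) + j·sin(30.0°)) = 18.71 + j10.8 V
  V2 = 32.1·(cos(-90.0°) + j·sin(-90.0°)) = 0 - j32.1 V
  V3 = 86.6·(cos(-66.3°) + j·sin(-66.3°)) = 34.81 - j79.3 V
  V4 = 162·(cos(-122.2°) + j·sin(-122.2°)) = -86.33 - j137.1 V
Step 2 — Sum components: V_total = -32.81 - j237.7 V.
Step 3 — Convert to polar: |V_total| = 239.9 V, ∠V_total = -97.9°.

V_total = 239.9∠-97.9° V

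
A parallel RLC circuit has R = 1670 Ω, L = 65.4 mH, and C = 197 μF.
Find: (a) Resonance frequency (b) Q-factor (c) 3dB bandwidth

Step 1 — Resonance: ω₀ = 1/√(LC) = 1/√(0.0654·0.000197) = 278.6 rad/s.
Step 2 — f₀ = ω₀/(2π) = 44.34 Hz.
Step 3 — Parallel Q: Q = R/(ω₀L) = 1670/(278.6·0.0654) = 91.66.
Step 4 — Bandwidth: Δω = ω₀/Q = 3.04 rad/s; BW = Δω/(2π) = 0.4838 Hz.

(a) f₀ = 44.34 Hz  (b) Q = 91.66  (c) BW = 0.4838 Hz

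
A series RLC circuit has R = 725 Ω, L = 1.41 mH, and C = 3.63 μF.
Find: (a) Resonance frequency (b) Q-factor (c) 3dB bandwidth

Step 1 — Resonance condition Im(Z)=0 gives ω₀ = 1/√(LC).
Step 2 — ω₀ = 1/√(0.00141·3.63e-06) = 1.398e+04 rad/s.
Step 3 — f₀ = ω₀/(2π) = 2225 Hz.
Step 4 — Series Q: Q = ω₀L/R = 1.398e+04·0.00141/725 = 0.02718.
Step 5 — 3dB bandwidth: Δω = ω₀/Q = 5.142e+05 rad/s; BW = Δω/(2π) = 8.183e+04 Hz.

(a) f₀ = 2225 Hz  (b) Q = 0.02718  (c) BW = 8.183e+04 Hz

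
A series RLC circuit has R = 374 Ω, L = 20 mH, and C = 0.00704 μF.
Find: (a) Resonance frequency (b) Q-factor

Step 1 — Resonance condition Im(Z)=0 gives ω₀ = 1/√(LC).
Step 2 — ω₀ = 1/√(0.02·7.04e-09) = 8.427e+04 rad/s.
Step 3 — f₀ = ω₀/(2π) = 1.341e+04 Hz.
Step 4 — Series Q: Q = ω₀L/R = 8.427e+04·0.02/374 = 4.507.

(a) f₀ = 1.341e+04 Hz  (b) Q = 4.507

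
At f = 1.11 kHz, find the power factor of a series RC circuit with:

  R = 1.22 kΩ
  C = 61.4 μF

Step 1 — Angular frequency: ω = 2π·f = 2π·1110 = 6974 rad/s.
Step 2 — Component impedances:
  R: Z = R = 1220 Ω
  C: Z = 1/(jωC) = -j/(ω·C) = 0 - j2.335 Ω
Step 3 — Series combination: Z_total = R + C = 1220 - j2.335 Ω = 1220∠-0.1° Ω.
Step 4 — Power factor: PF = cos(φ) = Re(Z)/|Z| = 1220/1220 = 1.
Step 5 — Type: Im(Z) = -2.335 ⇒ leading (phase φ = -0.1°).

PF = 1 (leading, φ = -0.1°)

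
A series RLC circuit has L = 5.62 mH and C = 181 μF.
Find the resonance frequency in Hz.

Step 1 — Resonance condition Im(Z)=0 gives ω₀ = 1/√(LC).
Step 2 — ω₀ = 1/√(0.00562·0.000181) = 991.5 rad/s.
Step 3 — f₀ = ω₀/(2π) = 157.8 Hz.

f₀ = 157.8 Hz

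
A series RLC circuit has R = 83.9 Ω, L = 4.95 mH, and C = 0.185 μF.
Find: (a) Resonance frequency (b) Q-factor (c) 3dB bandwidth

Step 1 — Resonance: ω₀ = 1/√(LC) = 1/√(0.00495·1.85e-07) = 3.305e+04 rad/s.
Step 2 — f₀ = ω₀/(2π) = 5259 Hz.
Step 3 — Series Q: Q = ω₀L/R = 3.305e+04·0.00495/83.9 = 1.95.
Step 4 — Bandwidth: Δω = ω₀/Q = 1.695e+04 rad/s; BW = Δω/(2π) = 2698 Hz.

(a) f₀ = 5259 Hz  (b) Q = 1.95  (c) BW = 2698 Hz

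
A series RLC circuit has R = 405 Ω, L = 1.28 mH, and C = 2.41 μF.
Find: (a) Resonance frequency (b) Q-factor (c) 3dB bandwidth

Step 1 — Resonance condition Im(Z)=0 gives ω₀ = 1/√(LC).
Step 2 — ω₀ = 1/√(0.00128·2.41e-06) = 1.8e+04 rad/s.
Step 3 — f₀ = ω₀/(2π) = 2866 Hz.
Step 4 — Series Q: Q = ω₀L/R = 1.8e+04·0.00128/405 = 0.0569.
Step 5 — 3dB bandwidth: Δω = ω₀/Q = 3.164e+05 rad/s; BW = Δω/(2π) = 5.036e+04 Hz.

(a) f₀ = 2866 Hz  (b) Q = 0.0569  (c) BW = 5.036e+04 Hz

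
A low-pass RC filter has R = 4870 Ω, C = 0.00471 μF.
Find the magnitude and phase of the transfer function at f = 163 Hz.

Step 1 — Angular frequency: ω = 2π·163 = 1024 rad/s.
Step 2 — Transfer function: H(jω) = 1/(1 + jωRC).
Step 3 — Denominator: 1 + jωRC = 1 + j·1024·4870·4.71e-09 = 1 + j0.02349.
Step 4 — H = 0.9994 - j0.02348.
Step 5 — Magnitude: |H| = 0.9997 (-0.0 dB); phase: φ = -1.3°.

|H| = 0.9997 (-0.0 dB), φ = -1.3°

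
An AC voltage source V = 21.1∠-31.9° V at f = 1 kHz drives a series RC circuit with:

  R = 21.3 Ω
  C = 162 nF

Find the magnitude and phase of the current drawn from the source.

Step 1 — Angular frequency: ω = 2π·f = 2π·1000 = 6283 rad/s.
Step 2 — Component impedances:
  R: Z = R = 21.3 Ω
  C: Z = 1/(jωC) = -j/(ω·C) = 0 - j982.4 Ω
Step 3 — Series combination: Z_total = R + C = 21.3 - j982.4 Ω = 982.7∠-88.8° Ω.
Step 4 — Source phasor: V = 21.1∠-31.9° V = 17.91 - j11.15 V.
Step 5 — Ohm's law: I = V / Z_total = (17.91 - j11.15) / (21.3 - j982.4) = 0.01174 + j0.01798 A.
Step 6 — Convert to polar: |I| = 0.02147 A, ∠I = 56.9°.

I = 0.02147∠56.9° A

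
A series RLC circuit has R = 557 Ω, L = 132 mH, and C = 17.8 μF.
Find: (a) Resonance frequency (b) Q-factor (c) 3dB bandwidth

Step 1 — Resonance condition Im(Z)=0 gives ω₀ = 1/√(LC).
Step 2 — ω₀ = 1/√(0.132·1.78e-05) = 652.4 rad/s.
Step 3 — f₀ = ω₀/(2π) = 103.8 Hz.
Step 4 — Series Q: Q = ω₀L/R = 652.4·0.132/557 = 0.1546.
Step 5 — 3dB bandwidth: Δω = ω₀/Q = 4220 rad/s; BW = Δω/(2π) = 671.6 Hz.

(a) f₀ = 103.8 Hz  (b) Q = 0.1546  (c) BW = 671.6 Hz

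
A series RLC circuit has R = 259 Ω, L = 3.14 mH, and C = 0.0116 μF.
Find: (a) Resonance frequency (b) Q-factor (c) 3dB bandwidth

Step 1 — Resonance: ω₀ = 1/√(LC) = 1/√(0.00314·1.16e-08) = 1.657e+05 rad/s.
Step 2 — f₀ = ω₀/(2π) = 2.637e+04 Hz.
Step 3 — Series Q: Q = ω₀L/R = 1.657e+05·0.00314/259 = 2.009.
Step 4 — Bandwidth: Δω = ω₀/Q = 8.248e+04 rad/s; BW = Δω/(2π) = 1.313e+04 Hz.

(a) f₀ = 2.637e+04 Hz  (b) Q = 2.009  (c) BW = 1.313e+04 Hz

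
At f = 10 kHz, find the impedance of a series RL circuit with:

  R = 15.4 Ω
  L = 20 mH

Step 1 — Angular frequency: ω = 2π·f = 2π·1e+04 = 6.283e+04 rad/s.
Step 2 — Component impedances:
  R: Z = R = 15.4 Ω
  L: Z = jωL = j·6.283e+04·0.02 = 0 + j1257 Ω
Step 3 — Series combination: Z_total = R + L = 15.4 + j1257 Ω = 1257∠89.3° Ω.

Z = 15.4 + j1257 Ω = 1257∠89.3° Ω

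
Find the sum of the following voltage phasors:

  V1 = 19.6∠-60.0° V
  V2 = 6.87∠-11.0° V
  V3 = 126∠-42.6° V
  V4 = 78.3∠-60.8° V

Step 1 — Convert each phasor to rectangular form:
  V1 = 19.6·(cos(-60.0°) + j·sin(-60.0°)) = 9.8 - j16.97 V
  V2 = 6.87·(cos(-11.0°) + j·sin(-11.0°)) = 6.744 - j1.311 V
  V3 = 126·(cos(-42.6°) + j·sin(-42.6°)) = 92.75 - j85.29 V
  V4 = 78.3·(cos(-60.8°) + j·sin(-60.8°)) = 38.2 - j68.35 V
Step 2 — Sum components: V_total = 147.5 - j171.9 V.
Step 3 — Convert to polar: |V_total| = 226.5 V, ∠V_total = -49.4°.

V_total = 226.5∠-49.4° V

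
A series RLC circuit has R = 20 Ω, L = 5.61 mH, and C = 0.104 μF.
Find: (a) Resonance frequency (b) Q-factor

Step 1 — Resonance condition Im(Z)=0 gives ω₀ = 1/√(LC).
Step 2 — ω₀ = 1/√(0.00561·1.04e-07) = 4.14e+04 rad/s.
Step 3 — f₀ = ω₀/(2π) = 6589 Hz.
Step 4 — Series Q: Q = ω₀L/R = 4.14e+04·0.00561/20 = 11.61.

(a) f₀ = 6589 Hz  (b) Q = 11.61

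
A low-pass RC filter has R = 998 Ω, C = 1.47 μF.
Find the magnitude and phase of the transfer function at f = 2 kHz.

Step 1 — Angular frequency: ω = 2π·2000 = 1.257e+04 rad/s.
Step 2 — Transfer function: H(jω) = 1/(1 + jωRC).
Step 3 — Denominator: 1 + jωRC = 1 + j·1.257e+04·998·1.47e-06 = 1 + j18.44.
Step 4 — H = 0.002934 - j0.05408.
Step 5 — Magnitude: |H| = 0.05416 (-25.3 dB); phase: φ = -86.9°.

|H| = 0.05416 (-25.3 dB), φ = -86.9°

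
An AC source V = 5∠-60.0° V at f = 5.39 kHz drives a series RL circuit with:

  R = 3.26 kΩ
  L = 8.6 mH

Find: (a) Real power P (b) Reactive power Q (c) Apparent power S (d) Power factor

Step 1 — Angular frequency: ω = 2π·f = 2π·5390 = 3.387e+04 rad/s.
Step 2 — Component impedances:
  R: Z = R = 3260 Ω
  L: Z = jωL = j·3.387e+04·0.0086 = 0 + j291.3 Ω
Step 3 — Series combination: Z_total = R + L = 3260 + j291.3 Ω = 3273∠5.1° Ω.
Step 4 — Source phasor: V = 5∠-60.0° V = 2.5 - j4.33 V.
Step 5 — Current: I = V / Z = 0.0006431 - j0.001386 A = 0.001528∠-65.1° A.
Step 6 — Complex power: S = V·I* = 0.007608 + j0.0006797 VA.
Step 7 — Real power: P = Re(S) = 0.007608 W.
Step 8 — Reactive power: Q = Im(S) = 0.0006797 VAR.
Step 9 — Apparent power: |S| = 0.007638 VA.
Step 10 — Power factor: PF = P/|S| = 0.996 (lagging).

(a) P = 0.007608 W  (b) Q = 0.0006797 VAR  (c) S = 0.007638 VA  (d) PF = 0.996 (lagging)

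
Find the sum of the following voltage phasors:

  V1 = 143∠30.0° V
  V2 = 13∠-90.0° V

Step 1 — Convert each phasor to rectangular form:
  V1 = 143·(cos(30.0°) + j·sin(30.0°)) = 123.8 + j71.5 V
  V2 = 13·(cos(-90.0°) + j·sin(-90.0°)) = 0 - j13 V
Step 2 — Sum components: V_total = 123.8 + j58.5 V.
Step 3 — Convert to polar: |V_total| = 137 V, ∠V_total = 25.3°.

V_total = 137∠25.3° V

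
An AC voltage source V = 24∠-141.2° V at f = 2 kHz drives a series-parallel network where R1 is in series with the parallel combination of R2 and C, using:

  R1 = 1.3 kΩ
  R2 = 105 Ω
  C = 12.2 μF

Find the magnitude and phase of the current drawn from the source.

Step 1 — Angular frequency: ω = 2π·f = 2π·2000 = 1.257e+04 rad/s.
Step 2 — Component impedances:
  R1: Z = R = 1300 Ω
  R2: Z = R = 105 Ω
  C: Z = 1/(jωC) = -j/(ω·C) = 0 - j6.523 Ω
Step 3 — Parallel branch: R2 || C = 1/(1/R2 + 1/C) = 0.4036 - j6.498 Ω.
Step 4 — Series with R1: Z_total = R1 + (R2 || C) = 1300 - j6.498 Ω = 1300∠-0.3° Ω.
Step 5 — Source phasor: V = 24∠-141.2° V = -18.7 - j15.04 V.
Step 6 — Ohm's law: I = V / Z_total = (-18.7 - j15.04) / (1300 - j6.498) = -0.01433 - j0.01164 A.
Step 7 — Convert to polar: |I| = 0.01846 A, ∠I = -140.9°.

I = 0.01846∠-140.9° A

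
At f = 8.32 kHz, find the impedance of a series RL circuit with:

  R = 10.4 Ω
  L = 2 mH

Step 1 — Angular frequency: ω = 2π·f = 2π·8320 = 5.228e+04 rad/s.
Step 2 — Component impedances:
  R: Z = R = 10.4 Ω
  L: Z = jωL = j·5.228e+04·0.002 = 0 + j104.6 Ω
Step 3 — Series combination: Z_total = R + L = 10.4 + j104.6 Ω = 105.1∠84.3° Ω.

Z = 10.4 + j104.6 Ω = 105.1∠84.3° Ω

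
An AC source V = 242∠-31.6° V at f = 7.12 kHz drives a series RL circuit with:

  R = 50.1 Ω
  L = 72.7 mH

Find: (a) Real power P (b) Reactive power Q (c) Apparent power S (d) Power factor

Step 1 — Angular frequency: ω = 2π·f = 2π·7120 = 4.474e+04 rad/s.
Step 2 — Component impedances:
  R: Z = R = 50.1 Ω
  L: Z = jωL = j·4.474e+04·0.0727 = 0 + j3252 Ω
Step 3 — Series combination: Z_total = R + L = 50.1 + j3252 Ω = 3253∠89.1° Ω.
Step 4 — Source phasor: V = 242∠-31.6° V = 206.1 - j126.8 V.
Step 5 — Current: I = V / Z = -0.038 - j0.06396 A = 0.0744∠-120.7° A.
Step 6 — Complex power: S = V·I* = 0.2773 + j18 VA.
Step 7 — Real power: P = Re(S) = 0.2773 W.
Step 8 — Reactive power: Q = Im(S) = 18 VAR.
Step 9 — Apparent power: |S| = 18 VA.
Step 10 — Power factor: PF = P/|S| = 0.0154 (lagging).

(a) P = 0.2773 W  (b) Q = 18 VAR  (c) S = 18 VA  (d) PF = 0.0154 (lagging)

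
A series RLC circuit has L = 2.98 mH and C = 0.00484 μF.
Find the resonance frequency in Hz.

Step 1 — Resonance condition Im(Z)=0 gives ω₀ = 1/√(LC).
Step 2 — ω₀ = 1/√(0.00298·4.84e-09) = 2.633e+05 rad/s.
Step 3 — f₀ = ω₀/(2π) = 4.191e+04 Hz.

f₀ = 4.191e+04 Hz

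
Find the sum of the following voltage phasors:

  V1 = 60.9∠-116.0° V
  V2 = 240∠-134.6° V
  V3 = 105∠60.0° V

Step 1 — Convert each phasor to rectangular form:
  V1 = 60.9·(cos(-116.0°) + j·sin(-116.0°)) = -26.7 - j54.74 V
  V2 = 240·(cos(-134.6°) + j·sin(-134.6°)) = -168.5 - j170.9 V
  V3 = 105·(cos(60.0°) + j·sin(60.0°)) = 52.5 + j90.93 V
Step 2 — Sum components: V_total = -142.7 - j134.7 V.
Step 3 — Convert to polar: |V_total| = 196.2 V, ∠V_total = -136.7°.

V_total = 196.2∠-136.7° V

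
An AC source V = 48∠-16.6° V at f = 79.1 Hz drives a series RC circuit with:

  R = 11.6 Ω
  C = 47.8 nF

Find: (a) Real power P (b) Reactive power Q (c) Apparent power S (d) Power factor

Step 1 — Angular frequency: ω = 2π·f = 2π·79.1 = 497 rad/s.
Step 2 — Component impedances:
  R: Z = R = 11.6 Ω
  C: Z = 1/(jωC) = -j/(ω·C) = 0 - j4.209e+04 Ω
Step 3 — Series combination: Z_total = R + C = 11.6 - j4.209e+04 Ω = 4.209e+04∠-90.0° Ω.
Step 4 — Source phasor: V = 48∠-16.6° V = 46 - j13.71 V.
Step 5 — Current: I = V / Z = 0.0003261 + j0.001093 A = 0.00114∠73.4° A.
Step 6 — Complex power: S = V·I* = 1.508e-05 - j0.05474 VA.
Step 7 — Real power: P = Re(S) = 1.508e-05 W.
Step 8 — Reactive power: Q = Im(S) = -0.05474 VAR.
Step 9 — Apparent power: |S| = 0.05474 VA.
Step 10 — Power factor: PF = P/|S| = 0.0002756 (leading).

(a) P = 1.508e-05 W  (b) Q = -0.05474 VAR  (c) S = 0.05474 VA  (d) PF = 0.0002756 (leading)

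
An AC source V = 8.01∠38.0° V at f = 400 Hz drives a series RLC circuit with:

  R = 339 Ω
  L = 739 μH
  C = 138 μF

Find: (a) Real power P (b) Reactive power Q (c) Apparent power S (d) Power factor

Step 1 — Angular frequency: ω = 2π·f = 2π·400 = 2513 rad/s.
Step 2 — Component impedances:
  R: Z = R = 339 Ω
  L: Z = jωL = j·2513·0.000739 = 0 + j1.857 Ω
  C: Z = 1/(jωC) = -j/(ω·C) = 0 - j2.883 Ω
Step 3 — Series combination: Z_total = R + L + C = 339 - j1.026 Ω = 339∠-0.2° Ω.
Step 4 — Source phasor: V = 8.01∠38.0° V = 6.312 + j4.931 V.
Step 5 — Current: I = V / Z = 0.01858 + j0.0146 A = 0.02363∠38.2° A.
Step 6 — Complex power: S = V·I* = 0.1893 - j0.0005728 VA.
Step 7 — Real power: P = Re(S) = 0.1893 W.
Step 8 — Reactive power: Q = Im(S) = -0.0005728 VAR.
Step 9 — Apparent power: |S| = 0.1893 VA.
Step 10 — Power factor: PF = P/|S| = 1 (leading).

(a) P = 0.1893 W  (b) Q = -0.0005728 VAR  (c) S = 0.1893 VA  (d) PF = 1 (leading)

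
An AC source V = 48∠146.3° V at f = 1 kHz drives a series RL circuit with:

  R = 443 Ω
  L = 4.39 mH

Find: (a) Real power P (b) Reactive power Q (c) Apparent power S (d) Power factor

Step 1 — Angular frequency: ω = 2π·f = 2π·1000 = 6283 rad/s.
Step 2 — Component impedances:
  R: Z = R = 443 Ω
  L: Z = jωL = j·6283·0.00439 = 0 + j27.58 Ω
Step 3 — Series combination: Z_total = R + L = 443 + j27.58 Ω = 443.9∠3.6° Ω.
Step 4 — Source phasor: V = 48∠146.3° V = -39.93 + j26.63 V.
Step 5 — Current: I = V / Z = -0.08607 + j0.06548 A = 0.1081∠142.7° A.
Step 6 — Complex power: S = V·I* = 5.181 + j0.3226 VA.
Step 7 — Real power: P = Re(S) = 5.181 W.
Step 8 — Reactive power: Q = Im(S) = 0.3226 VAR.
Step 9 — Apparent power: |S| = 5.191 VA.
Step 10 — Power factor: PF = P/|S| = 0.9981 (lagging).

(a) P = 5.181 W  (b) Q = 0.3226 VAR  (c) S = 5.191 VA  (d) PF = 0.9981 (lagging)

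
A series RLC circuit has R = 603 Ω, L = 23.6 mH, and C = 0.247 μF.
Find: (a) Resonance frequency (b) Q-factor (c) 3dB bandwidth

Step 1 — Resonance: ω₀ = 1/√(LC) = 1/√(0.0236·2.47e-07) = 1.31e+04 rad/s.
Step 2 — f₀ = ω₀/(2π) = 2085 Hz.
Step 3 — Series Q: Q = ω₀L/R = 1.31e+04·0.0236/603 = 0.5126.
Step 4 — Bandwidth: Δω = ω₀/Q = 2.555e+04 rad/s; BW = Δω/(2π) = 4067 Hz.

(a) f₀ = 2085 Hz  (b) Q = 0.5126  (c) BW = 4067 Hz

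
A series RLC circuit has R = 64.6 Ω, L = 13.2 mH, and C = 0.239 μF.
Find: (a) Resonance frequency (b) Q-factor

Step 1 — Resonance condition Im(Z)=0 gives ω₀ = 1/√(LC).
Step 2 — ω₀ = 1/√(0.0132·2.39e-07) = 1.78e+04 rad/s.
Step 3 — f₀ = ω₀/(2π) = 2834 Hz.
Step 4 — Series Q: Q = ω₀L/R = 1.78e+04·0.0132/64.6 = 3.638.

(a) f₀ = 2834 Hz  (b) Q = 3.638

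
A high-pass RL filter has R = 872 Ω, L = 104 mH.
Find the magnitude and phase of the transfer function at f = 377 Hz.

Step 1 — Angular frequency: ω = 2π·377 = 2369 rad/s.
Step 2 — Transfer function: H(jω) = jωL/(R + jωL).
Step 3 — Numerator jωL = j·246.4; denominator R + jωL = 872 + j246.4.
Step 4 — H = 0.07391 + j0.2616.
Step 5 — Magnitude: |H| = 0.2719 (-11.3 dB); phase: φ = 74.2°.

|H| = 0.2719 (-11.3 dB), φ = 74.2°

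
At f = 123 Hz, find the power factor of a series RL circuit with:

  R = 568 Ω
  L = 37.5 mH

Step 1 — Angular frequency: ω = 2π·f = 2π·123 = 772.8 rad/s.
Step 2 — Component impedances:
  R: Z = R = 568 Ω
  L: Z = jωL = j·772.8·0.0375 = 0 + j28.98 Ω
Step 3 — Series combination: Z_total = R + L = 568 + j28.98 Ω = 568.7∠2.9° Ω.
Step 4 — Power factor: PF = cos(φ) = Re(Z)/|Z| = 568/568.74 = 0.9987.
Step 5 — Type: Im(Z) = 28.98 ⇒ lagging (phase φ = 2.9°).

PF = 0.9987 (lagging, φ = 2.9°)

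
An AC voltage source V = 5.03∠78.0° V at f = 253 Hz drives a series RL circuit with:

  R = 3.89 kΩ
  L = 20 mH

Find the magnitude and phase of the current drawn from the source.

Step 1 — Angular frequency: ω = 2π·f = 2π·253 = 1590 rad/s.
Step 2 — Component impedances:
  R: Z = R = 3890 Ω
  L: Z = jωL = j·1590·0.02 = 0 + j31.79 Ω
Step 3 — Series combination: Z_total = R + L = 3890 + j31.79 Ω = 3890∠0.5° Ω.
Step 4 — Source phasor: V = 5.03∠78.0° V = 1.046 + j4.92 V.
Step 5 — Ohm's law: I = V / Z_total = (1.046 + j4.92) / (3890 + j31.79) = 0.0002792 + j0.001263 A.
Step 6 — Convert to polar: |I| = 0.001293 A, ∠I = 77.5°.

I = 0.001293∠77.5° A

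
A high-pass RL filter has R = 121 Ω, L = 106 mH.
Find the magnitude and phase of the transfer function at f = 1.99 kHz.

Step 1 — Angular frequency: ω = 2π·1990 = 1.25e+04 rad/s.
Step 2 — Transfer function: H(jω) = jωL/(R + jωL).
Step 3 — Numerator jωL = j·1325; denominator R + jωL = 121 + j1325.
Step 4 — H = 0.9917 + j0.09054.
Step 5 — Magnitude: |H| = 0.9959 (-0.0 dB); phase: φ = 5.2°.

|H| = 0.9959 (-0.0 dB), φ = 5.2°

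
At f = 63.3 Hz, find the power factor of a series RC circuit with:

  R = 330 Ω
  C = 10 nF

Step 1 — Angular frequency: ω = 2π·f = 2π·63.3 = 397.7 rad/s.
Step 2 — Component impedances:
  R: Z = R = 330 Ω
  C: Z = 1/(jωC) = -j/(ω·C) = 0 - j2.514e+05 Ω
Step 3 — Series combination: Z_total = R + C = 330 - j2.514e+05 Ω = 2.514e+05∠-89.9° Ω.
Step 4 — Power factor: PF = cos(φ) = Re(Z)/|Z| = 330/2.5143e+05 = 0.001312.
Step 5 — Type: Im(Z) = -2.514e+05 ⇒ leading (phase φ = -89.9°).

PF = 0.001312 (leading, φ = -89.9°)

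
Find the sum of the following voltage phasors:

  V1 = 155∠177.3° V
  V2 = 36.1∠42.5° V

Step 1 — Convert each phasor to rectangular form:
  V1 = 155·(cos(177.3°) + j·sin(177.3°)) = -154.8 + j7.301 V
  V2 = 36.1·(cos(42.5°) + j·sin(42.5°)) = 26.62 + j24.39 V
Step 2 — Sum components: V_total = -128.2 + j31.69 V.
Step 3 — Convert to polar: |V_total| = 132.1 V, ∠V_total = 166.1°.

V_total = 132.1∠166.1° V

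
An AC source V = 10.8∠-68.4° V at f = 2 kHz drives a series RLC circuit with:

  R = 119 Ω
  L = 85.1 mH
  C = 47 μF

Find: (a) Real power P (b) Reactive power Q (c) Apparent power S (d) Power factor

Step 1 — Angular frequency: ω = 2π·f = 2π·2000 = 1.257e+04 rad/s.
Step 2 — Component impedances:
  R: Z = R = 119 Ω
  L: Z = jωL = j·1.257e+04·0.0851 = 0 + j1069 Ω
  C: Z = 1/(jωC) = -j/(ω·C) = 0 - j1.693 Ω
Step 3 — Series combination: Z_total = R + L + C = 119 + j1068 Ω = 1074∠83.6° Ω.
Step 4 — Source phasor: V = 10.8∠-68.4° V = 3.976 - j10.04 V.
Step 5 — Current: I = V / Z = -0.00888 - j0.004713 A = 0.01005∠-152.0° A.
Step 6 — Complex power: S = V·I* = 0.01203 + j0.1079 VA.
Step 7 — Real power: P = Re(S) = 0.01203 W.
Step 8 — Reactive power: Q = Im(S) = 0.1079 VAR.
Step 9 — Apparent power: |S| = 0.1086 VA.
Step 10 — Power factor: PF = P/|S| = 0.1108 (lagging).

(a) P = 0.01203 W  (b) Q = 0.1079 VAR  (c) S = 0.1086 VA  (d) PF = 0.1108 (lagging)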